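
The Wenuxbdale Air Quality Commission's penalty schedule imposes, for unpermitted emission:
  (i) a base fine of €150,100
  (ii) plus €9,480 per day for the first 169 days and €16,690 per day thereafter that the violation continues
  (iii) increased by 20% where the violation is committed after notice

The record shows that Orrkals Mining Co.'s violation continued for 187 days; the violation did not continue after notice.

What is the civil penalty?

€2,052,640

First 169 days: 169 × €9,480 = €1,602,120
Remaining days: (187 − 169) × €16,690 = €300,420
Per-day component: €1,602,120 + €300,420 = €1,902,540
Base plus per-day: €150,100 + €1,902,540 = €2,052,640
The violation did not continue after notice: no 20% increase.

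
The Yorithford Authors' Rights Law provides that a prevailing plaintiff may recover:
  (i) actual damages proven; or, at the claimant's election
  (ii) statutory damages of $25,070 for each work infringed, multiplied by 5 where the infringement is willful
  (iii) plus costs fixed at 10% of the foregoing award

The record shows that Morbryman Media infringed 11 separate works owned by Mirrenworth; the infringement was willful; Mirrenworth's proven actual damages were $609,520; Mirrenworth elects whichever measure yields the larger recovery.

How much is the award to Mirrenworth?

$1,516,735

Statutory damages: 11 × $25,070 = $275,770
Multiplied by 5: 5 × $275,770 = $1,378,850
Greater of actual damages ($609,520) or enhanced statutory damages ($1,378,850): $1,378,850
Costs: 10% of $1,378,850 = $137,885
Award plus costs: $1,378,850 + $137,885 = $1,516,735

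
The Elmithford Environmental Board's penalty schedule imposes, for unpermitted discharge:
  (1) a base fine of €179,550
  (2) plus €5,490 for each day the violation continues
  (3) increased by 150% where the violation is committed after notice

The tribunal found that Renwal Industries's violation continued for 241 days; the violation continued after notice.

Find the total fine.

Civil penalty: €3,756,600

Per-day component: 241 × €5,490 = €1,323,090
Base plus per-day: €179,550 + €1,323,090 = €1,502,640
Enhancement: 150% of €1,502,640 = €2,253,960
Enhanced fine: €1,502,640 + €2,253,960 = €3,756,600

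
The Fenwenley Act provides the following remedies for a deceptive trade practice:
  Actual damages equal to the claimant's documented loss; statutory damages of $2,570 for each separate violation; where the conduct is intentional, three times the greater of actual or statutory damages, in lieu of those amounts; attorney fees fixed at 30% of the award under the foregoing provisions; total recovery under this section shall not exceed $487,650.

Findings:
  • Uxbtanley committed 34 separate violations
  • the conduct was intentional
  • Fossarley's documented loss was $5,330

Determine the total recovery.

Statutory damages: 34 × $2,570 = $87,380
Greater of actual damages ($5,330) or statutory damages ($87,380): $87,380
Trebled: 3 × $87,380 = $262,140
Attorney fees: 30% of $262,140 = $78,642
Total before cap: $262,140 + $78,642 = $340,782
Cap at $487,650: $340,782 is within the cap, no reduction.

$340,782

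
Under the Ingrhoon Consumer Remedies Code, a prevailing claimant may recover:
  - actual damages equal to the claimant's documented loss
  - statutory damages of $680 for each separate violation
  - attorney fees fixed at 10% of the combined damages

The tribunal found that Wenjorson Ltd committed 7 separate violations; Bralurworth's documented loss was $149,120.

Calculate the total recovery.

Statutory damages: 7 × $680 = $4,760
Combined damages: $149,120 + $4,760 = $153,880
Attorney fees: 10% of $153,880 = $15,388
Total recovery: $153,880 + $15,388 = $169,268

$169,268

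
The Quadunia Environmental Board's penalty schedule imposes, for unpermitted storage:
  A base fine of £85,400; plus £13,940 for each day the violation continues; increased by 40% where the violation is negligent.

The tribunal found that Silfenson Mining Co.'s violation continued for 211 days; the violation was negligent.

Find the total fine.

£4,237,436

Per-day component: 211 × £13,940 = £2,941,340
Base plus per-day: £85,400 + £2,941,340 = £3,026,740
Enhancement: 40% of £3,026,740 = £1,210,696
Enhanced fine: £3,026,740 + £1,210,696 = £4,237,436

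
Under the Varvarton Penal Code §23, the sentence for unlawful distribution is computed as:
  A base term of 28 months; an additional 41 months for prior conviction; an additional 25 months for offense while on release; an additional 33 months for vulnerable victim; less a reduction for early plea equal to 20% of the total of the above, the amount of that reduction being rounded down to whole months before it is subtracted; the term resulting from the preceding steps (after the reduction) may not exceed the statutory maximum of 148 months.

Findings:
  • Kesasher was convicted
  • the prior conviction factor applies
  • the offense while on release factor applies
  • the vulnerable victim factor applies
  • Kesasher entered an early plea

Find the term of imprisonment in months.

Prior conviction enhancement: +41 months
Offense while on release enhancement: +25 months
Vulnerable victim enhancement: +33 months
Adjusted term: 28 months + 41 months + 25 months + 33 months = 127 months
Early plea reduction: 20% of 127 months = 25 months (rounded down)
After reduction: 127 − 25 = 102 months
Cap at 148 months: 102 months is within the cap, no reduction.

102 months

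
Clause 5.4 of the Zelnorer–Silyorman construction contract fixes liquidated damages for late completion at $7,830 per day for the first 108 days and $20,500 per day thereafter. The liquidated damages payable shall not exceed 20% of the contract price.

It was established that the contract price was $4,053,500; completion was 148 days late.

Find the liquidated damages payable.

$810,700

First 108 days: 108 × $7,830 = $845,640
Remaining days: (148 − 108) × $20,500 = $820,000
Accrued per-day damages: $845,640 + $820,000 = $1,665,640
Cap: 20% of $4,053,500 = $810,700
Cap at $810,700: $1,665,640 exceeds the cap → $810,700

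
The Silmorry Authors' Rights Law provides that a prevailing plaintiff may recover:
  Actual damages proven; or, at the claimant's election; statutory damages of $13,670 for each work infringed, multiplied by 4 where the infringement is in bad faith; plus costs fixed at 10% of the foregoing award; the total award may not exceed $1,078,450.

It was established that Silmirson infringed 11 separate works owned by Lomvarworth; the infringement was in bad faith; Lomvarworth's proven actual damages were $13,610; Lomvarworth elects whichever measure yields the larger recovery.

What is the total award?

$661,628

Statutory damages: 11 × $13,670 = $150,370
Multiplied by 4: 4 × $150,370 = $601,480
Greater of actual damages ($13,610) or enhanced statutory damages ($601,480): $601,480
Costs: 10% of $601,480 = $60,148
Award plus costs: $601,480 + $60,148 = $661,628
Cap at $1,078,450: $661,628 is within the cap, no reduction.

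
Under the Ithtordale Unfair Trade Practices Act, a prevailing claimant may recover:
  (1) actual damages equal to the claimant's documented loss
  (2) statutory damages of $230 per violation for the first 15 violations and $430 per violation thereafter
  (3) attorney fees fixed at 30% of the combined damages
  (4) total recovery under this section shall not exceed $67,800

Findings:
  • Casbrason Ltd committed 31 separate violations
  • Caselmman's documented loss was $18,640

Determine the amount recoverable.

First 15 violations: 15 × $230 = $3,450
Remaining violations: (31 − 15) × $430 = $6,880
Statutory damages: $3,450 + $6,880 = $10,330
Combined damages: $18,640 + $10,330 = $28,970
Attorney fees: 30% of $28,970 = $8,691
Total before cap: $28,970 + $8,691 = $37,661
Cap at $67,800: $37,661 is within the cap, no reduction.

$37,661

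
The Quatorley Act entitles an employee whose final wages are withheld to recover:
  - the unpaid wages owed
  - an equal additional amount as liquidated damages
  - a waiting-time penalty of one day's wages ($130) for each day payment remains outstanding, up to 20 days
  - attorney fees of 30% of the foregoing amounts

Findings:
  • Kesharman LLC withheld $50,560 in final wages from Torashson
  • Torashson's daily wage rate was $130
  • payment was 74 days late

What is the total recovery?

Liquidated damages (equal amount): $50,560
Penalty days: min(74, 20) = 20
Waiting-time penalty: 20 × $130 = $2,600
Subtotal: $50,560 + $50,560 + $2,600 = $103,720
Attorney fees: 30% of $103,720 = $31,116
Total award: $103,720 + $31,116 = $134,836

Total award: $134,836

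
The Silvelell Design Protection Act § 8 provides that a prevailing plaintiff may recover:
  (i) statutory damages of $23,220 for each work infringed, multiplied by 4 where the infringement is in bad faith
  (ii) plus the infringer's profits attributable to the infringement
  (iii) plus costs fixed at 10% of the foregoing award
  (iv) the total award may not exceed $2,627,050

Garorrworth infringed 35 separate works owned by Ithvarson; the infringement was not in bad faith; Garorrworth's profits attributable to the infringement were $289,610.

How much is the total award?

$1,212,541

Statutory damages: 35 × $23,220 = $812,700
Infringement not in bad faith: no ×4 enhancement.
Combined award: $812,700 + $289,610 = $1,102,310
Costs: 10% of $1,102,310 = $110,231
Award plus costs: $1,102,310 + $110,231 = $1,212,541
Cap at $2,627,050: $1,212,541 is within the cap, no reduction.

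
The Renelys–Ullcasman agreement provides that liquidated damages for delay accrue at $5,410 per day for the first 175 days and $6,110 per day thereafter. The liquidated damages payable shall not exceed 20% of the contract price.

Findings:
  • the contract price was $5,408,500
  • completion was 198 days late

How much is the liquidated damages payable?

$1,081,700

First 175 days: 175 × $5,410 = $946,750
Remaining days: (198 − 175) × $6,110 = $140,530
Accrued per-day damages: $946,750 + $140,530 = $1,087,280
Cap: 20% of $5,408,500 = $1,081,700
Cap at $1,081,700: $1,087,280 exceeds the cap → $1,081,700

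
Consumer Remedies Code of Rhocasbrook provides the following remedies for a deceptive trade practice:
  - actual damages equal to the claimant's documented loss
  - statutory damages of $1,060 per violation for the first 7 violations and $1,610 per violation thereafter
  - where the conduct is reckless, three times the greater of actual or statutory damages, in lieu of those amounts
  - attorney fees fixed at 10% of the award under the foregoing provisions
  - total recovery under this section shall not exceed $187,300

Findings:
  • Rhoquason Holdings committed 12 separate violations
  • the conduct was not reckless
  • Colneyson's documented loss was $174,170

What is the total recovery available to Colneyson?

First 7 violations: 7 × $1,060 = $7,420
Remaining violations: (12 − 7) × $1,610 = $8,050
Statutory damages: $7,420 + $8,050 = $15,470
Conduct not reckless: the in-lieu enhancement does not apply.
Actual plus statutory damages: $174,170 + $15,470 = $189,640
Attorney fees: 10% of $189,640 = $18,964
Total before cap: $189,640 + $18,964 = $208,604
Cap at $187,300: $208,604 exceeds the cap → $187,300

$187,300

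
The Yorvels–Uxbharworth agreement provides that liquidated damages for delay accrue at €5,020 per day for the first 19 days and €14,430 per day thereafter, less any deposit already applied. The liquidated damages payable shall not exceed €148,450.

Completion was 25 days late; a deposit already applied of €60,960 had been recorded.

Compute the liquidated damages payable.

€121,000

First 19 days: 19 × €5,020 = €95,380
Remaining days: (25 − 19) × €14,430 = €86,580
Accrued per-day damages: €95,380 + €86,580 = €181,960
Less deposit already applied: €181,960 − €60,960 = €121,000
Cap at €148,450: €121,000 is within the cap, no reduction.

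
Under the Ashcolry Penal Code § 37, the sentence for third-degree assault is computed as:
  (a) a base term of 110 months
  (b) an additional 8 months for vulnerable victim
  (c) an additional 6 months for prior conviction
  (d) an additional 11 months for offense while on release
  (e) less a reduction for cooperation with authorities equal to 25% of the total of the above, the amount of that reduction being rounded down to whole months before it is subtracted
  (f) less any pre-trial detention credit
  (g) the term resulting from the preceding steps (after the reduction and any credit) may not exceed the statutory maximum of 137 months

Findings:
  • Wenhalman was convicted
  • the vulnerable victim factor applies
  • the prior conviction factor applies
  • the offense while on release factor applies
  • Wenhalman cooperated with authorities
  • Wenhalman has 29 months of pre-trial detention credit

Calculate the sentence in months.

73 months

Vulnerable victim enhancement: +8 months
Prior conviction enhancement: +6 months
Offense while on release enhancement: +11 months
Adjusted term: 110 months + 8 months + 6 months + 11 months = 135 months
Cooperation with authorities reduction: 25% of 135 months = 33 months (rounded down)
After reduction: 135 − 33 = 102 months
Less pre-trial detention credit: 102 months − 29 months = 73 months
Cap at 137 months: 73 months is within the cap, no reduction.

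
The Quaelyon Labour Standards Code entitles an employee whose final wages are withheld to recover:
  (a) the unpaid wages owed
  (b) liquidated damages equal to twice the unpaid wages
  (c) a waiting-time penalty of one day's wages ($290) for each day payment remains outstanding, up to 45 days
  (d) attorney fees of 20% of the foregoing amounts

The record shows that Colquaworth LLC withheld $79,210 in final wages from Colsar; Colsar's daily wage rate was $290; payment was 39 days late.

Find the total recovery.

$298,728

Doubled: 2 × $79,210 = $158,420
Penalty days: min(39, 45) = 39
Waiting-time penalty: 39 × $290 = $11,310
Subtotal: $79,210 + $158,420 + $11,310 = $248,940
Attorney fees: 20% of $248,940 = $49,788
Total award: $248,940 + $49,788 = $298,728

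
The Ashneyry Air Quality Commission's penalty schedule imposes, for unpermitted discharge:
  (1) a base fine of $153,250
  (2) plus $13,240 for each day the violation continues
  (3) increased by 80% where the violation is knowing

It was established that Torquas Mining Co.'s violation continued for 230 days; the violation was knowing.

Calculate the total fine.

$5,757,210

Per-day component: 230 × $13,240 = $3,045,200
Base plus per-day: $153,250 + $3,045,200 = $3,198,450
Enhancement: 80% of $3,198,450 = $2,558,760
Enhanced fine: $3,198,450 + $2,558,760 = $5,757,210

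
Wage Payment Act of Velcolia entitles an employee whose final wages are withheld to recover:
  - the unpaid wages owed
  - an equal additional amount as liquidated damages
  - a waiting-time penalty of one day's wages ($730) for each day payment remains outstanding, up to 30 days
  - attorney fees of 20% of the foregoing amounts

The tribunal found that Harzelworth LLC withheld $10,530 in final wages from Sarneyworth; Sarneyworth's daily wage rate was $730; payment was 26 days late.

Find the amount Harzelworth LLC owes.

$48,048

Liquidated damages (equal amount): $10,530
Penalty days: min(26, 30) = 26
Waiting-time penalty: 26 × $730 = $18,980
Subtotal: $10,530 + $10,530 + $18,980 = $40,040
Attorney fees: 20% of $40,040 = $8,008
Total award: $40,040 + $8,008 = $48,048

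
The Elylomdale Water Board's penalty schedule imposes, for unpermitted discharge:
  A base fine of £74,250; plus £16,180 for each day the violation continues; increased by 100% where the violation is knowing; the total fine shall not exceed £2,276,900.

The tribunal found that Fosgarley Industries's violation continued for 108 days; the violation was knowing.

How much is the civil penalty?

Per-day component: 108 × £16,180 = £1,747,440
Base plus per-day: £74,250 + £1,747,440 = £1,821,690
Enhancement: 100% of £1,821,690 = £1,821,690
Enhanced fine: £1,821,690 + £1,821,690 = £3,643,380
Cap at £2,276,900: £3,643,380 exceeds the cap → £2,276,900

£2,276,900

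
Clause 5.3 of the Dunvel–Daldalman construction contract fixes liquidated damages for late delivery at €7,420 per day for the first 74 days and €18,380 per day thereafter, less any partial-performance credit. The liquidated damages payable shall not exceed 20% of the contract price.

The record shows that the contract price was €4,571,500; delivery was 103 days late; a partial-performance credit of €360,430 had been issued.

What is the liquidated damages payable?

First 74 days: 74 × €7,420 = €549,080
Remaining days: (103 − 74) × €18,380 = €533,020
Accrued per-day damages: €549,080 + €533,020 = €1,082,100
Less partial-performance credit: €1,082,100 − €360,430 = €721,670
Cap: 20% of €4,571,500 = €914,300
Cap at €914,300: €721,670 is within the cap, no reduction.

€721,670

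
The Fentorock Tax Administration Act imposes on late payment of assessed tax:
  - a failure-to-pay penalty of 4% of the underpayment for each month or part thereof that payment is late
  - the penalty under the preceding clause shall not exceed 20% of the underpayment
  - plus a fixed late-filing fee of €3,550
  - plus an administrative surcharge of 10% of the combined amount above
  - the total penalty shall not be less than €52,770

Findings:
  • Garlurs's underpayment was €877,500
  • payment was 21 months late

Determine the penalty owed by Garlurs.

Penalty: €196,955

Accrued rate: 4% × 21 = 84%, capped at 20% → 20%
Failure-to-pay penalty: 20% of €877,500 = €175,500
Penalty before surcharge: €175,500 + €3,550 = €179,050
Administrative surcharge: 10% of €179,050 = €17,905
Total penalty: €179,050 + €17,905 = €196,955
Minimum €52,770: €196,955 meets the minimum, no increase.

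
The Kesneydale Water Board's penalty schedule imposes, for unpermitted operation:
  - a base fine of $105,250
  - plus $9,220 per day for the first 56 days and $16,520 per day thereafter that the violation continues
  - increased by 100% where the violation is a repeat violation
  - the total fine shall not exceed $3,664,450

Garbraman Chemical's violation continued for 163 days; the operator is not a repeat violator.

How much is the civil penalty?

$2,389,210

First 56 days: 56 × $9,220 = $516,320
Remaining days: (163 − 56) × $16,520 = $1,767,640
Per-day component: $516,320 + $1,767,640 = $2,283,960
Base plus per-day: $105,250 + $2,283,960 = $2,389,210
The operator is not a repeat violator: no 100% increase.
Cap at $3,664,450: $2,389,210 is within the cap, no reduction.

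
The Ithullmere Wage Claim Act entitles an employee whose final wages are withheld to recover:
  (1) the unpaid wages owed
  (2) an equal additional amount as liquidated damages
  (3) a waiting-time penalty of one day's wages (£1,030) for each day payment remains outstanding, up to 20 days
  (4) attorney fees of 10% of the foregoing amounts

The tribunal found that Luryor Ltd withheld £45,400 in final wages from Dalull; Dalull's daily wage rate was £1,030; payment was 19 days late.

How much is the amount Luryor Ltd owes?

Liquidated damages (equal amount): £45,400
Penalty days: min(19, 20) = 19
Waiting-time penalty: 19 × £1,030 = £19,570
Subtotal: £45,400 + £45,400 + £19,570 = £110,370
Attorney fees: 10% of £110,370 = £11,037
Total award: £110,370 + £11,037 = £121,407

£121,407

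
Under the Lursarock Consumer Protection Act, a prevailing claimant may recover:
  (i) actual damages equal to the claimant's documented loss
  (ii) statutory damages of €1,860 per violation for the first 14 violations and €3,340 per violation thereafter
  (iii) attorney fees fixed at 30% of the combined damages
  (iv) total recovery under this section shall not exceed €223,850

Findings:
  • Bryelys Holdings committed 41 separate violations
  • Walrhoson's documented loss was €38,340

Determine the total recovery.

First 14 violations: 14 × €1,860 = €26,040
Remaining violations: (41 − 14) × €3,340 = €90,180
Statutory damages: €26,040 + €90,180 = €116,220
Combined damages: €38,340 + €116,220 = €154,560
Attorney fees: 30% of €154,560 = €46,368
Total before cap: €154,560 + €46,368 = €200,928
Cap at €223,850: €200,928 is within the cap, no reduction.

€200,928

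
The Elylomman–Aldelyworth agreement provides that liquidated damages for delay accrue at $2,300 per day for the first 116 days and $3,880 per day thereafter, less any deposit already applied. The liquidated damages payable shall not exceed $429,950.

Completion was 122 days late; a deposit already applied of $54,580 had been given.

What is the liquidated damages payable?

$235,500

First 116 days: 116 × $2,300 = $266,800
Remaining days: (122 − 116) × $3,880 = $23,280
Accrued per-day damages: $266,800 + $23,280 = $290,080
Less deposit already applied: $290,080 − $54,580 = $235,500
Cap at $429,950: $235,500 is within the cap, no reduction.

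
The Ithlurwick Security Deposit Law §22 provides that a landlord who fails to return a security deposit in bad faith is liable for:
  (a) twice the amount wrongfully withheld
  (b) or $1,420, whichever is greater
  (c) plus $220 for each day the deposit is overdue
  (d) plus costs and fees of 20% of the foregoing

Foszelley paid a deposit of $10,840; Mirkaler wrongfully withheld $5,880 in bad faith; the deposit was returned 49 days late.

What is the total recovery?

Doubled: 2 × $5,880 = $11,760
Minimum $1,420: $11,760 meets the minimum, no increase.
Late-return penalty: 49 × $220 = $10,780
Damages plus late penalty: $11,760 + $10,780 = $22,540
Costs and fees: 20% of $22,540 = $4,508
Total recovery: $22,540 + $4,508 = $27,048

$27,048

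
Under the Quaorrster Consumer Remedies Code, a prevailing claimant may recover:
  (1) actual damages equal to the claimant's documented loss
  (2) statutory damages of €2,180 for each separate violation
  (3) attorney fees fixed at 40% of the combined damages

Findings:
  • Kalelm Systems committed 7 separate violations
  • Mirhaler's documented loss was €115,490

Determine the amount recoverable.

Total recovery: €183,050

Statutory damages: 7 × €2,180 = €15,260
Combined damages: €115,490 + €15,260 = €130,750
Attorney fees: 40% of €130,750 = €52,300
Total recovery: €130,750 + €52,300 = €183,050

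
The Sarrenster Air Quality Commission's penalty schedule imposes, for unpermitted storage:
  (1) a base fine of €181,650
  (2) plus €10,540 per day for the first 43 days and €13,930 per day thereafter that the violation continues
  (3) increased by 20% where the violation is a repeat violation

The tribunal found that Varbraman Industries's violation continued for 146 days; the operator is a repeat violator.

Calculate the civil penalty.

First 43 days: 43 × €10,540 = €453,220
Remaining days: (146 − 43) × €13,930 = €1,434,790
Per-day component: €453,220 + €1,434,790 = €1,888,010
Base plus per-day: €181,650 + €1,888,010 = €2,069,660
Enhancement: 20% of €2,069,660 = €413,932
Enhanced fine: €2,069,660 + €413,932 = €2,483,592

€2,483,592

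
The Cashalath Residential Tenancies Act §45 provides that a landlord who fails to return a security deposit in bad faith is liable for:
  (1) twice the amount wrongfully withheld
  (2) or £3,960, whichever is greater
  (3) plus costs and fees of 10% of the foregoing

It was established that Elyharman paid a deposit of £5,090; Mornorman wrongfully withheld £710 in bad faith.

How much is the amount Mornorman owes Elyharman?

Doubled: 2 × £710 = £1,420
Minimum £3,960: £1,420 is below the minimum → £3,960
Costs and fees: 10% of £3,960 = £396
Total recovery: £3,960 + £396 = £4,356

£4,356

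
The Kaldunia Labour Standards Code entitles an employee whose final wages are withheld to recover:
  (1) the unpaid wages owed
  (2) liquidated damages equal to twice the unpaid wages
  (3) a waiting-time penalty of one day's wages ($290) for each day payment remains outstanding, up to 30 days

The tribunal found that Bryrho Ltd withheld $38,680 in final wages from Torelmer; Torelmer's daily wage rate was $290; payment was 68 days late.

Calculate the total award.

Total award: $124,740

Doubled: 2 × $38,680 = $77,360
Penalty days: min(68, 30) = 30
Waiting-time penalty: 30 × $290 = $8,700
Total award: $38,680 + $77,360 + $8,700 = $124,740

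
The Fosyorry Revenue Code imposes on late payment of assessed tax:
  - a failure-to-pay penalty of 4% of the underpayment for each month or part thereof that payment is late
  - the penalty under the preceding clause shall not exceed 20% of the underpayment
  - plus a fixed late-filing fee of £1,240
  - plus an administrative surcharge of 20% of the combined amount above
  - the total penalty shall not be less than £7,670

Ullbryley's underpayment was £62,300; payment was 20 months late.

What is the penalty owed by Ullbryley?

Accrued rate: 4% × 20 = 80%, capped at 20% → 20%
Failure-to-pay penalty: 20% of £62,300 = £12,460
Penalty before surcharge: £12,460 + £1,240 = £13,700
Administrative surcharge: 20% of £13,700 = £2,740
Total penalty: £13,700 + £2,740 = £16,440
Minimum £7,670: £16,440 meets the minimum, no increase.

£16,440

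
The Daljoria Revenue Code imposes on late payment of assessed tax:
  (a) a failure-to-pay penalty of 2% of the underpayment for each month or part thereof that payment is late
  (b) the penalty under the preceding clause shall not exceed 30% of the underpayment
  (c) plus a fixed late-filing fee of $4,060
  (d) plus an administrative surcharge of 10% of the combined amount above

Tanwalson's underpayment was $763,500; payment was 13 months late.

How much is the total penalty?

Accrued rate: 2% × 13 = 26%, capped at 30% → 26%
Failure-to-pay penalty: 26% of $763,500 = $198,510
Penalty before surcharge: $198,510 + $4,060 = $202,570
Administrative surcharge: 10% of $202,570 = $20,257
Total penalty: $202,570 + $20,257 = $222,827

$222,827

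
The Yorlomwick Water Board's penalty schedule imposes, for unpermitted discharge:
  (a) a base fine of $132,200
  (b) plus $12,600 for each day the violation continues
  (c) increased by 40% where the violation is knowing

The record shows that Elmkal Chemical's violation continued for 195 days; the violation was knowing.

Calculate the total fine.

Per-day component: 195 × $12,600 = $2,457,000
Base plus per-day: $132,200 + $2,457,000 = $2,589,200
Enhancement: 40% of $2,589,200 = $1,035,680
Enhanced fine: $2,589,200 + $1,035,680 = $3,624,880

Civil penalty: $3,624,880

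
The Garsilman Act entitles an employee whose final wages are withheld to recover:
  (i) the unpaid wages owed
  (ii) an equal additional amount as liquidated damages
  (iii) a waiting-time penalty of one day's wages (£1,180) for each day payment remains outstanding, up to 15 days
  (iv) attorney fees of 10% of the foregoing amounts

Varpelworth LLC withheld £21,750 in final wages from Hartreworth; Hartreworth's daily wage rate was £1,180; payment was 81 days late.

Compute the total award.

£67,320

Liquidated damages (equal amount): £21,750
Penalty days: min(81, 15) = 15
Waiting-time penalty: 15 × £1,180 = £17,700
Subtotal: £21,750 + £21,750 + £17,700 = £61,200
Attorney fees: 10% of £61,200 = £6,120
Total award: £61,200 + £6,120 = £67,320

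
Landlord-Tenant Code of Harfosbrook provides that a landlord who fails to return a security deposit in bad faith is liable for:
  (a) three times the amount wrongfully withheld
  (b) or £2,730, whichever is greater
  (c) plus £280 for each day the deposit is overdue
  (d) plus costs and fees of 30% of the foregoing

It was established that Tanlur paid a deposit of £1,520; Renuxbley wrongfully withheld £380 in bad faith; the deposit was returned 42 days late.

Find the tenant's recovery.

£18,837

Trebled: 3 × £380 = £1,140
Minimum £2,730: £1,140 is below the minimum → £2,730
Late-return penalty: 42 × £280 = £11,760
Damages plus late penalty: £2,730 + £11,760 = £14,490
Costs and fees: 30% of £14,490 = £4,347
Total recovery: £14,490 + £4,347 = £18,837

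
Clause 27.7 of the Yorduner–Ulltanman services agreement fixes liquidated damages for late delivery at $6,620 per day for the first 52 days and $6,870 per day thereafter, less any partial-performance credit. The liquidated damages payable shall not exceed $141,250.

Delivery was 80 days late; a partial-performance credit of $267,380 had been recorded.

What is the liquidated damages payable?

Liquidated damages: $141,250

First 52 days: 52 × $6,620 = $344,240
Remaining days: (80 − 52) × $6,870 = $192,360
Accrued per-day damages: $344,240 + $192,360 = $536,600
Less partial-performance credit: $536,600 − $267,380 = $269,220
Cap at $141,250: $269,220 exceeds the cap → $141,250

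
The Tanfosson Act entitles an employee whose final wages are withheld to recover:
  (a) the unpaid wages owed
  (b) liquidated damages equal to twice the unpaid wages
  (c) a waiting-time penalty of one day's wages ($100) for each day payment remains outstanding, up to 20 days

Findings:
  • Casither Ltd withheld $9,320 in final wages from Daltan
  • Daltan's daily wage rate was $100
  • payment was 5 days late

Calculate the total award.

$28,460

Doubled: 2 × $9,320 = $18,640
Penalty days: min(5, 20) = 5
Waiting-time penalty: 5 × $100 = $500
Total award: $9,320 + $18,640 + $500 = $28,460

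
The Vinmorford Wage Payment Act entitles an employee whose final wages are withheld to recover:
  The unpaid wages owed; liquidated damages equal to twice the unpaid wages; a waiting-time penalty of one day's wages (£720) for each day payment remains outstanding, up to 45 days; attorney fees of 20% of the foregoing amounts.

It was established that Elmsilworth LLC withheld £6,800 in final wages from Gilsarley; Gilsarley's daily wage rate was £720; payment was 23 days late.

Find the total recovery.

£44,352

Doubled: 2 × £6,800 = £13,600
Penalty days: min(23, 45) = 23
Waiting-time penalty: 23 × £720 = £16,560
Subtotal: £6,800 + £13,600 + £16,560 = £36,960
Attorney fees: 20% of £36,960 = £7,392
Total award: £36,960 + £7,392 = £44,352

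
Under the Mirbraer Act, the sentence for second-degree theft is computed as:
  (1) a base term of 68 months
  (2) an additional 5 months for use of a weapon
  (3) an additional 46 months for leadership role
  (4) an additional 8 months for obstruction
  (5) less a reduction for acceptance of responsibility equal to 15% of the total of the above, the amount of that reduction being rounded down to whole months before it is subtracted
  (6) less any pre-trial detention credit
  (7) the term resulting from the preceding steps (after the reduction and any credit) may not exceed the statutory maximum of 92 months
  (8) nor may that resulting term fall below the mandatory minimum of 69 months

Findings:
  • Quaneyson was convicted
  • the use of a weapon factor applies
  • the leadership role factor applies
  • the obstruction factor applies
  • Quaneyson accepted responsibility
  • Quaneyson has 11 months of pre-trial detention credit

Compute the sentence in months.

92 months

Use of a weapon enhancement: +5 months
Leadership role enhancement: +46 months
Obstruction enhancement: +8 months
Adjusted term: 68 months + 5 months + 46 months + 8 months = 127 months
Acceptance of responsibility reduction: 15% of 127 months = 19 months (rounded down)
After reduction: 127 − 19 = 108 months
Less pre-trial detention credit: 108 months − 11 months = 97 months
Cap at 92 months: 97 months exceeds the cap → 92 months
Minimum 69 months: 92 months meets the minimum, no increase.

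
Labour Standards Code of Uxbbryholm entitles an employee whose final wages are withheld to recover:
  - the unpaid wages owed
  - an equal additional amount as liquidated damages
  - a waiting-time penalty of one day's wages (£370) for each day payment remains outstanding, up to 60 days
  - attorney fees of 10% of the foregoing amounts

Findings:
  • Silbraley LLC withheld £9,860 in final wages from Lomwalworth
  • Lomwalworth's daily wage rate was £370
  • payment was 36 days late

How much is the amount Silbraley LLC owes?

£36,344

Liquidated damages (equal amount): £9,860
Penalty days: min(36, 60) = 36
Waiting-time penalty: 36 × £370 = £13,320
Subtotal: £9,860 + £9,860 + £13,320 = £33,040
Attorney fees: 10% of £33,040 = £3,304
Total award: £33,040 + £3,304 = £36,344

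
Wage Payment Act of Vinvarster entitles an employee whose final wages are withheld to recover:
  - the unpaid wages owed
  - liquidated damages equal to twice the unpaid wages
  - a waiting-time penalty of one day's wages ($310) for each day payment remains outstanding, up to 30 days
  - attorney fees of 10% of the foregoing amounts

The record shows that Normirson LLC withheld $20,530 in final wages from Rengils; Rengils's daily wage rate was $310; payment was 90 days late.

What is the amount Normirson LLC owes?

Doubled: 2 × $20,530 = $41,060
Penalty days: min(90, 30) = 30
Waiting-time penalty: 30 × $310 = $9,300
Subtotal: $20,530 + $41,060 + $9,300 = $70,890
Attorney fees: 10% of $70,890 = $7,089
Total award: $70,890 + $7,089 = $77,979

$77,979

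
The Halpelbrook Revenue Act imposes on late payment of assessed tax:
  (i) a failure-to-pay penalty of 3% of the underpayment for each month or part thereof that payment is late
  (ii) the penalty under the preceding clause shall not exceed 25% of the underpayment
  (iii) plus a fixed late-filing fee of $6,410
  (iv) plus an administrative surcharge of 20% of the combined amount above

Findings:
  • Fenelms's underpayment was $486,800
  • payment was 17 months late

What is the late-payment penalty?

Accrued rate: 3% × 17 = 51%, capped at 25% → 25%
Failure-to-pay penalty: 25% of $486,800 = $121,700
Penalty before surcharge: $121,700 + $6,410 = $128,110
Administrative surcharge: 20% of $128,110 = $25,622
Total penalty: $128,110 + $25,622 = $153,732

$153,732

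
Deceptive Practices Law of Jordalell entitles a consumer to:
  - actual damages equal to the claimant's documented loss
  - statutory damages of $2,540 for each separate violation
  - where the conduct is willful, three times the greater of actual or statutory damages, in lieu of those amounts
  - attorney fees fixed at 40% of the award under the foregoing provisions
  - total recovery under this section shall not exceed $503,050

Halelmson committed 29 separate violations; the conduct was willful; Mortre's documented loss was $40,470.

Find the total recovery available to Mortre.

$309,372

Statutory damages: 29 × $2,540 = $73,660
Greater of actual damages ($40,470) or statutory damages ($73,660): $73,660
Trebled: 3 × $73,660 = $220,980
Attorney fees: 40% of $220,980 = $88,392
Total before cap: $220,980 + $88,392 = $309,372
Cap at $503,050: $309,372 is within the cap, no reduction.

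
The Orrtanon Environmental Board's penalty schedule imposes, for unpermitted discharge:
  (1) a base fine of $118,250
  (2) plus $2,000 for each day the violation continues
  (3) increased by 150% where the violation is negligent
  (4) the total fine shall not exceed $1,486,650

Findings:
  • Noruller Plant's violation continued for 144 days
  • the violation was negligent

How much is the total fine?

Per-day component: 144 × $2,000 = $288,000
Base plus per-day: $118,250 + $288,000 = $406,250
Enhancement: 150% of $406,250 = $609,375
Enhanced fine: $406,250 + $609,375 = $1,015,625
Cap at $1,486,650: $1,015,625 is within the cap, no reduction.

$1,015,625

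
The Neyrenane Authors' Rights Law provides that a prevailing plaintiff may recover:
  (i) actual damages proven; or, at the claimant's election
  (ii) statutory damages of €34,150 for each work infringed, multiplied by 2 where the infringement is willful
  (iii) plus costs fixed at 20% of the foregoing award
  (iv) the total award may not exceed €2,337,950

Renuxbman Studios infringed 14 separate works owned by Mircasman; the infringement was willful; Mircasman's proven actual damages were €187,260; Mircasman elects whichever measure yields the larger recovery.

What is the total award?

Statutory damages: 14 × €34,150 = €478,100
Doubled: 2 × €478,100 = €956,200
Greater of actual damages (€187,260) or enhanced statutory damages (€956,200): €956,200
Costs: 20% of €956,200 = €191,240
Award plus costs: €956,200 + €191,240 = €1,147,440
Cap at €2,337,950: €1,147,440 is within the cap, no reduction.

Award: €1,147,440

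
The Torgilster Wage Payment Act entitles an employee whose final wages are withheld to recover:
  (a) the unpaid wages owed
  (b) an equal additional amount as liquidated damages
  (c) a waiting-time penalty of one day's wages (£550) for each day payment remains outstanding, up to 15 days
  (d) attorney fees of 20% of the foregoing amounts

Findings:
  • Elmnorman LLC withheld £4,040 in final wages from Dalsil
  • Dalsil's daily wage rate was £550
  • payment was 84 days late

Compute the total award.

£19,596

Liquidated damages (equal amount): £4,040
Penalty days: min(84, 15) = 15
Waiting-time penalty: 15 × £550 = £8,250
Subtotal: £4,040 + £4,040 + £8,250 = £16,330
Attorney fees: 20% of £16,330 = £3,266
Total award: £16,330 + £3,266 = £19,596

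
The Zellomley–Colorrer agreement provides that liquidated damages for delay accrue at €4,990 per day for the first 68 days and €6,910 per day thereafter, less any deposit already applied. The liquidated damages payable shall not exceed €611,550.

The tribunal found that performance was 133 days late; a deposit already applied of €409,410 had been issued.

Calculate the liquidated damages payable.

€379,060

First 68 days: 68 × €4,990 = €339,320
Remaining days: (133 − 68) × €6,910 = €449,150
Accrued per-day damages: €339,320 + €449,150 = €788,470
Less deposit already applied: €788,470 − €409,410 = €379,060
Cap at €611,550: €379,060 is within the cap, no reduction.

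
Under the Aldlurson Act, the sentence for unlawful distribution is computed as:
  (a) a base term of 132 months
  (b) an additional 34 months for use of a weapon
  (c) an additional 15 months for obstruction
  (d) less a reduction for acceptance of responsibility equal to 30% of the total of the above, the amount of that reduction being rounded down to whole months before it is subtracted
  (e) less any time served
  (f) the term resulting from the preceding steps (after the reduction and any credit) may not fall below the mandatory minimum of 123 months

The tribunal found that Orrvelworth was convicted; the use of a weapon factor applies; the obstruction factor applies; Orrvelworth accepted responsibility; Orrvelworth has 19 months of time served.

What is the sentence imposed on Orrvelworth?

Use of a weapon enhancement: +34 months
Obstruction enhancement: +15 months
Adjusted term: 132 months + 34 months + 15 months = 181 months
Acceptance of responsibility reduction: 30% of 181 months = 54 months (rounded down)
After reduction: 181 − 54 = 127 months
Less time served: 127 months − 19 months = 108 months
Minimum 123 months: 108 months is below the minimum → 123 months

Sentence: 123 months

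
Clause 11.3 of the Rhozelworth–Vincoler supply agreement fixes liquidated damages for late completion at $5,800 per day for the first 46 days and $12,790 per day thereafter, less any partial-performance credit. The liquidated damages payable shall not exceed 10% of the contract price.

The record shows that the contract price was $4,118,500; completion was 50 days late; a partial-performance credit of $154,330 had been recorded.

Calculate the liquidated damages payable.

First 46 days: 46 × $5,800 = $266,800
Remaining days: (50 − 46) × $12,790 = $51,160
Accrued per-day damages: $266,800 + $51,160 = $317,960
Less partial-performance credit: $317,960 − $154,330 = $163,630
Cap: 10% of $4,118,500 = $411,850
Cap at $411,850: $163,630 is within the cap, no reduction.

$163,630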